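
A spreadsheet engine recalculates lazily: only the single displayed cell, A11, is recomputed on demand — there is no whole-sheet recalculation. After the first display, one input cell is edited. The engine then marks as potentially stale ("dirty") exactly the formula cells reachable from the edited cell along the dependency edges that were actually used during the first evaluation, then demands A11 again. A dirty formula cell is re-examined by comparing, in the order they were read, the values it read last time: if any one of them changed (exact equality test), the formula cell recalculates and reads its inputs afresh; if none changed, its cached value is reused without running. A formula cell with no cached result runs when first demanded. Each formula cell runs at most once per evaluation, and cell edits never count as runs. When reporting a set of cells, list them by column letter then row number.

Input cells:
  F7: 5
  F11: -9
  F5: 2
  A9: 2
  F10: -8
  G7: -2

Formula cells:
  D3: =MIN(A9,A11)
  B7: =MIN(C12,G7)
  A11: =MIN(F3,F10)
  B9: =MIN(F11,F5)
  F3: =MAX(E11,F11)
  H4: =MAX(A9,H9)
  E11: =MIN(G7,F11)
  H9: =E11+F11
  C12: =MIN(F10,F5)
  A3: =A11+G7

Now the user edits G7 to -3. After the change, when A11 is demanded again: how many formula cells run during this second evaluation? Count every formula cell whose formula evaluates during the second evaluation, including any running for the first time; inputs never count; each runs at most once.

Formula cells that run: E11 — 1 in total.
Key observation: the change is absorbed at E11 — it re-runs but produces the same value, and the output's value is unchanged.

First evaluation (everything demanded from the output):
  E11 = MIN(-2, -9) = -9
  F3 = MAX(-9, -9) = -9
  A11 = MIN(-9, -8) = -9

Propagation after the edit:
  E11: runs — G7 -2->-3; result -9 (same value as before).
  F3: checked — values it read are unchanged (E11 unchanged, F11 unchanged); reused cached -9 without running.
  A11: checked — values it read are unchanged (F3 unchanged, F10 unchanged); reused cached -9 without running.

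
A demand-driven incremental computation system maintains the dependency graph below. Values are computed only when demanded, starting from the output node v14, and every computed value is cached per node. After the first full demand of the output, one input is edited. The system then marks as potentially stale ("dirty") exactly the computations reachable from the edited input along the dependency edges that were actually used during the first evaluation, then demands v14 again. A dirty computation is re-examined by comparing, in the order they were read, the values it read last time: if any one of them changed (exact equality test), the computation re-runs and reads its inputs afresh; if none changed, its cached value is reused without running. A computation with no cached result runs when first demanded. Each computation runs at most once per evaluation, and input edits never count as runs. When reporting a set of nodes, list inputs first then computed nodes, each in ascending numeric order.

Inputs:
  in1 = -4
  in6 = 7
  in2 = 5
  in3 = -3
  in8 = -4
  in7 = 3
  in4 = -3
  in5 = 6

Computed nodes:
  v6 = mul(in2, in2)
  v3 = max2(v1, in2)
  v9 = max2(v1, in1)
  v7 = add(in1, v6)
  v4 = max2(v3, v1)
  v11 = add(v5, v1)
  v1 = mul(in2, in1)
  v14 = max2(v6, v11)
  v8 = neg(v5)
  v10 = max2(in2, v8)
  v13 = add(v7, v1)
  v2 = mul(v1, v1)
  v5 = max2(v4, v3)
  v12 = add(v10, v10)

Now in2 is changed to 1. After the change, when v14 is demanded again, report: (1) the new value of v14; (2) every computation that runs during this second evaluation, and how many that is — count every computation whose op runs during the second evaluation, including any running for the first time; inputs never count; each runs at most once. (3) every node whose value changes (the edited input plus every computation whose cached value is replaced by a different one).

New value of v14: 1.
Computations that run: v1, v3, v4, v5, v6, v11, v14 — 7 in total.
Values that change: in2, v1, v3, v4, v5, v6, v11, v14.

First evaluation (everything demanded from the output):
  v1 = mul(5, -4) = -20
  v3 = max2(-20, 5) = 5
  v4 = max2(5, -20) = 5
  v5 = max2(5, 5) = 5
  v6 = mul(5, 5) = 25
  v11 = add(5, -20) = -15
  v14 = max2(25, -15) = 25

Propagation after the edit:
  v1: runs — in2 5->1; result -4.
  v3: runs — v1 -20->-4; in2 5->1; result 1.
  v4: runs — v3 5->1; v1 -20->-4; result 1.
  v5: runs — v4 5->1; v3 5->1; result 1.
  v6: runs — in2 5->1; in2 5->1; result 1.
  v11: runs — v5 5->1; v1 -20->-4; result -3.
  v14: runs — v6 25->1; v11 -15->-3; result 1.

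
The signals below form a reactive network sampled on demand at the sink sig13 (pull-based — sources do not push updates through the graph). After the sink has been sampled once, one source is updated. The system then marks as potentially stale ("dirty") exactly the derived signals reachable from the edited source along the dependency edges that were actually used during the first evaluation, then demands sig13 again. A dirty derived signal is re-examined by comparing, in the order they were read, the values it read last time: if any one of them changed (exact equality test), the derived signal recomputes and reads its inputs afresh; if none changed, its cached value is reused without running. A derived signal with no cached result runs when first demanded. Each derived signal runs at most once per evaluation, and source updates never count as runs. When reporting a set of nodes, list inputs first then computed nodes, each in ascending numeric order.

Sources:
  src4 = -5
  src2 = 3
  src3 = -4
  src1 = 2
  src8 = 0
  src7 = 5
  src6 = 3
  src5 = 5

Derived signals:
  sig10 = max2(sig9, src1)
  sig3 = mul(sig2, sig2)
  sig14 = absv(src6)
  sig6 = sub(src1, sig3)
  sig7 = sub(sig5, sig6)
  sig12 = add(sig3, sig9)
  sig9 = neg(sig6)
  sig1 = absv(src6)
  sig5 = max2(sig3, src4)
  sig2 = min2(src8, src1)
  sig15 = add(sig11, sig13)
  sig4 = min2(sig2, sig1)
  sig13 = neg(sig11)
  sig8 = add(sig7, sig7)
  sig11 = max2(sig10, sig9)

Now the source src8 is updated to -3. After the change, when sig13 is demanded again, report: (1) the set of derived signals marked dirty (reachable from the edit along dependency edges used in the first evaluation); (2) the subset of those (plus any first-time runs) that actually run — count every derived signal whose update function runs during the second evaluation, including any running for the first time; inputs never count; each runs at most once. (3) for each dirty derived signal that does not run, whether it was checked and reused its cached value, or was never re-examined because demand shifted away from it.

Initial pass — values computed on the first demand:
  sig2 = min2(0, 2) = 0
  sig3 = mul(0, 0) = 0
  sig6 = sub(2, 0) = 2
  sig9 = neg(2) = -2
  sig10 = max2(-2, 2) = 2
  sig11 = max2(2, -2) = 2
  sig13 = neg(2) = -2

Second demand — change propagation:
  sig2: re-runs because src8 0->-3; new result -3.
  sig3: re-runs because sig2 0->-3; sig2 0->-3; new result 9.
  sig6: re-runs because sig3 0->9; new result -7.
  sig9: re-runs because sig6 2->-7; new result 7.
  sig10: re-runs because sig9 -2->7; new result 7.
  sig11: re-runs because sig10 2->7; sig9 -2->7; new result 7.
  sig13: re-runs because sig11 2->7; new result -7.

Dirty set: sig2, sig3, sig6, sig9, sig10, sig11, sig13.
Run set: sig2, sig3, sig6, sig9, sig10, sig11, sig13 (7 run).
All dirty derived signals ended up running.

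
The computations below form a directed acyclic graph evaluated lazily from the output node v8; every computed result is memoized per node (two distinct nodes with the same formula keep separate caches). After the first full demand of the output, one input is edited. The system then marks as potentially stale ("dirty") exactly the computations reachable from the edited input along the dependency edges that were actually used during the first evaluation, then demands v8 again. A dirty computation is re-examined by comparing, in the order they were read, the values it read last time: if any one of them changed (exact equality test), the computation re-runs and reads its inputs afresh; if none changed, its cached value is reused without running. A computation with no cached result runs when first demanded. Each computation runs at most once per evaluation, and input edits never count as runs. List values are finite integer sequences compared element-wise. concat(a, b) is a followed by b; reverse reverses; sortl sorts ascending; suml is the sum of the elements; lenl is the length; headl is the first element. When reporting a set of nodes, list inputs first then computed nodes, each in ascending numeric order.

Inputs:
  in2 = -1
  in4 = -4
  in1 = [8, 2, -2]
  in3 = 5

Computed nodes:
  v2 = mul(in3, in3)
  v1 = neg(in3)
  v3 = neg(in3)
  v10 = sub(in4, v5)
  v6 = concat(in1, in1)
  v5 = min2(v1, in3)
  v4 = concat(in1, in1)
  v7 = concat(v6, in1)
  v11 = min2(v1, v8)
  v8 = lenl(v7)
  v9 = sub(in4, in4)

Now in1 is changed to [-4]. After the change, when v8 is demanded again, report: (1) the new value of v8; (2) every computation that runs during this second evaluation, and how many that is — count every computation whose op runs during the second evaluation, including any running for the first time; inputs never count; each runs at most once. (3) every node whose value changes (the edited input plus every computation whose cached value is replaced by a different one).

First demand of the output computes:
  v6 = concat([8, 2, -2], [8, 2, -2]) = [8, 2, -2, 8, 2, -2]
  v7 = concat([8, 2, -2, 8, 2, -2], [8, 2, -2]) = [8, 2, -2, 8, 2, -2, 8, 2, -2]
  v8 = lenl([8, 2, -2, 8, 2, -2, 8, 2, -2]) = 9

After the edit, cleaning proceeds:
  v6: a read changed (in1 [8, 2, -2]->[-4]; in1 [8, 2, -2]->[-4]) — executes, giving [-4, -4].
  v7: a read changed (v6 [8, 2, -2, 8, 2, -2]->[-4, -4]; in1 [8, 2, -2]->[-4]) — executes, giving [-4, -4, -4].
  v8: a read changed (v7 [8, 2, -2, 8, 2, -2, 8, 2, -2]->[-4, -4, -4]) — executes, giving 3.

Demanding v8 again yields 3.
3 computations run: v6, v7, v8.
The nodes whose values change: in1, v6, v7, v8.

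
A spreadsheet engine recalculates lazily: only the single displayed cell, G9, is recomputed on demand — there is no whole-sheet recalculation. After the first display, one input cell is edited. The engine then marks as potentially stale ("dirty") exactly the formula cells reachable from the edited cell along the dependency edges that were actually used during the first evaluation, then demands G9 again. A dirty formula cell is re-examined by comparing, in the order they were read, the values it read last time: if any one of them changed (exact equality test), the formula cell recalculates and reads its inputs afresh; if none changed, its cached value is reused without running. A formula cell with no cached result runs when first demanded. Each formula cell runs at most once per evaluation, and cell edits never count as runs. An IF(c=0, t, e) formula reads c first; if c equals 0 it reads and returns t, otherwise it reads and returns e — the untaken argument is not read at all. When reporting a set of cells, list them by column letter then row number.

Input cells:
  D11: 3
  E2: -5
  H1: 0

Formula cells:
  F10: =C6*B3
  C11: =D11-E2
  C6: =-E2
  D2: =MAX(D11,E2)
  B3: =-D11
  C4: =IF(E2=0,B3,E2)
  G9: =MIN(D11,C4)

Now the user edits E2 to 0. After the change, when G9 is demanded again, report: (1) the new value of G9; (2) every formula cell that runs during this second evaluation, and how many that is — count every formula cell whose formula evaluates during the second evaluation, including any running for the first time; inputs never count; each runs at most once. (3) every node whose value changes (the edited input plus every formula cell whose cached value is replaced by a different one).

New value of G9: -3.
Formula cells that run: B3, C4, G9 — 3 in total.
Values that change: C4, E2, G9.
Key observation: a condition flipped, so demand reaches new nodes — B3 runs for the first time.

First evaluation (everything demanded from the output):
  C4 = IF(E2=0: E2=-5 -> else branch E2) = -5
  G9 = MIN(3, -5) = -5

Propagation after the edit:
  B3: demanded for the first time — runs, produces -3.
  C4: runs — E2 -5->0; E2 -5->0; result -3.
  G9: runs — C4 -5->-3; result -3.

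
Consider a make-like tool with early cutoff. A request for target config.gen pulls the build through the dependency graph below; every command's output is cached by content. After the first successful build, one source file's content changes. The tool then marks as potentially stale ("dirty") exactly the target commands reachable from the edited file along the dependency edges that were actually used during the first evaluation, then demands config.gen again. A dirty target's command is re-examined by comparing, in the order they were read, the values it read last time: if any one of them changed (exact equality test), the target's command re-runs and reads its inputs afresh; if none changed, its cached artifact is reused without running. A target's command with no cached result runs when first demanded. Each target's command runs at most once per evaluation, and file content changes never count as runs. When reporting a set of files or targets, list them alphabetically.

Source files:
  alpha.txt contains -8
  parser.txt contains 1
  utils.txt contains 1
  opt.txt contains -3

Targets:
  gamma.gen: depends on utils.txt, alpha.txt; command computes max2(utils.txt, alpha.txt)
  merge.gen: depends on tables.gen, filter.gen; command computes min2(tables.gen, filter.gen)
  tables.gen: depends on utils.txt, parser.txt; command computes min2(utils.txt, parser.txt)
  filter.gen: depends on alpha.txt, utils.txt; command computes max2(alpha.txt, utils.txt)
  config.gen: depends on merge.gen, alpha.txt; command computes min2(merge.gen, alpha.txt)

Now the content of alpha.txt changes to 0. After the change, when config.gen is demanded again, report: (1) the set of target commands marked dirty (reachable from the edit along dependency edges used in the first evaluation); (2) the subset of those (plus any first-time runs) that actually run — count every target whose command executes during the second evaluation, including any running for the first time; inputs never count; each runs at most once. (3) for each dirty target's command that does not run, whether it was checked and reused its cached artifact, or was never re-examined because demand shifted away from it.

First demand of the output computes:
  filter.gen = max2(-8, 1) = 1
  tables.gen = min2(1, 1) = 1
  merge.gen = min2(1, 1) = 1
  config.gen = min2(1, -8) = -8

After the edit, cleaning proceeds:
  filter.gen: a read changed (alpha.txt -8->0) — executes, giving 1 — identical to its old value.
  merge.gen: dirty, but its reads are unchanged (tables.gen unchanged, filter.gen unchanged); cached 1 stands.
  config.gen: a read changed (alpha.txt -8->0) — executes, giving 0.

Note where the cutoff bites: merge.gen is checked, finds nothing changed, and keeps its cache.

The edit dirties: config.gen, filter.gen, merge.gen.
2 target commands run: config.gen, filter.gen.
Cache hits after checking: merge.gen.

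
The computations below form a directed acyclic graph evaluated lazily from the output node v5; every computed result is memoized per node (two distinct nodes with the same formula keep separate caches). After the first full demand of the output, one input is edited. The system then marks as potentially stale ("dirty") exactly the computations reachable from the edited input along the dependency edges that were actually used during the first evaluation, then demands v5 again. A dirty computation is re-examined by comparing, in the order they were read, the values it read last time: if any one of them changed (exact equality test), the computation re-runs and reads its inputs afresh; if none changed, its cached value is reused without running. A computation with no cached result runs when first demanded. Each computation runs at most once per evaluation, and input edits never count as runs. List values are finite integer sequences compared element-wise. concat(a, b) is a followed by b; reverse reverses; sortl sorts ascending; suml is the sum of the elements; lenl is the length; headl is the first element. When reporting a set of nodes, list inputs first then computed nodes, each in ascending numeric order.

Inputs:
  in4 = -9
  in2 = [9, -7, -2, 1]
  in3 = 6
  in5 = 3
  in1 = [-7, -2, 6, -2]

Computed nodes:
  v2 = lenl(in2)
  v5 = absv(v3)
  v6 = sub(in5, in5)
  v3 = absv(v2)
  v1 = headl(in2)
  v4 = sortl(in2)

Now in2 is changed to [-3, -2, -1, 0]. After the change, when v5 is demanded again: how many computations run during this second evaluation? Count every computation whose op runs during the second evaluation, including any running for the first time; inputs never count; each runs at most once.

1 computations run: v2.
Note the absorption at v2: it re-runs yet its value is the same, leaving the output's value untouched.

First demand of the output computes:
  v2 = lenl([9, -7, -2, 1]) = 4
  v3 = absv(4) = 4
  v5 = absv(4) = 4

After the edit, cleaning proceeds:
  v2: a read changed (in2 [9, -7, -2, 1]->[-3, -2, -1, 0]) — executes, giving 4 — identical to its old value.
  v3: dirty, but its reads are unchanged (v2 unchanged); cached 4 stands.
  v5: dirty, but its reads are unchanged (v3 unchanged); cached 4 stands.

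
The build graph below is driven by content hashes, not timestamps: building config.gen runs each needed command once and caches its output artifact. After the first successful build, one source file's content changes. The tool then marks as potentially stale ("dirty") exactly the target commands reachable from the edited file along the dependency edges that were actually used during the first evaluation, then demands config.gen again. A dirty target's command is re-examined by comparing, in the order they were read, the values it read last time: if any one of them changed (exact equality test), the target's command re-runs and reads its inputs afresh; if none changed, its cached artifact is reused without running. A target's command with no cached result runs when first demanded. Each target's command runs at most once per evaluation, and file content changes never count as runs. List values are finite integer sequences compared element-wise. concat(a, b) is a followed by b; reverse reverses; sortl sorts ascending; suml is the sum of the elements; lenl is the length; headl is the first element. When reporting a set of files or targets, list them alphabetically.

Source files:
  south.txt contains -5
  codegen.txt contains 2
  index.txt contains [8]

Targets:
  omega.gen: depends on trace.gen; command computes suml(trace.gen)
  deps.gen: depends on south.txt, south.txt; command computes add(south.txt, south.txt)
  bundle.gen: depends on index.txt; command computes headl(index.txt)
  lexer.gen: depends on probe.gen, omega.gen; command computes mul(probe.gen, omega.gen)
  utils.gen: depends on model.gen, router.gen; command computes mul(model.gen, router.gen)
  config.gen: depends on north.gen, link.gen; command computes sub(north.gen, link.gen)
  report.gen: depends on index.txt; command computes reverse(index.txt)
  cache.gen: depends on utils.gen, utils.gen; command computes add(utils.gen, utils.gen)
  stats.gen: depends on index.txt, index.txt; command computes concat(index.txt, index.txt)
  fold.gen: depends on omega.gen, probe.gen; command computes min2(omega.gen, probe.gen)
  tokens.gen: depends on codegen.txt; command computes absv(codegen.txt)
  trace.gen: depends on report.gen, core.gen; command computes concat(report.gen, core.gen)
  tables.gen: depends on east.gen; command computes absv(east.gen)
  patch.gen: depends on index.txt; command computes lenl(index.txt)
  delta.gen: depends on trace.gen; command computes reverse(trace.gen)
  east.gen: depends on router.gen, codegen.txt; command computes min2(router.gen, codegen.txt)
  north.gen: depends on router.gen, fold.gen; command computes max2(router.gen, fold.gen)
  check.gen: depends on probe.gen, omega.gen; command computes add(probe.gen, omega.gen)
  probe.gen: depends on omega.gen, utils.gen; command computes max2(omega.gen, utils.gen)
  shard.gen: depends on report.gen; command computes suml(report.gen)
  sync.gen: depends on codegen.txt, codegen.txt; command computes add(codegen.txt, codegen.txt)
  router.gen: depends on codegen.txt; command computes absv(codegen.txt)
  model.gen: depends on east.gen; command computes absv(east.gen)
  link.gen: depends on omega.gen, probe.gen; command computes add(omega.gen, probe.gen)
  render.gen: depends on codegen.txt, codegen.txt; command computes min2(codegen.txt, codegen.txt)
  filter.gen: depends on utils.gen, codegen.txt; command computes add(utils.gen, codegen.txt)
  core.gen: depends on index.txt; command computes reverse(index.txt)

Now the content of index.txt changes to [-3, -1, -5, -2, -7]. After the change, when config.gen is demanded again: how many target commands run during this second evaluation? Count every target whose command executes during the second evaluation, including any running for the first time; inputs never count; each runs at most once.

Initial pass — values computed on the first demand:
  core.gen = reverse([8]) = [8]
  report.gen = reverse([8]) = [8]
  router.gen = absv(2) = 2
  east.gen = min2(2, 2) = 2
  model.gen = absv(2) = 2
  trace.gen = concat([8], [8]) = [8, 8]
  omega.gen = suml([8, 8]) = 16
  utils.gen = mul(2, 2) = 4
  probe.gen = max2(16, 4) = 16
  fold.gen = min2(16, 16) = 16
  link.gen = add(16, 16) = 32
  north.gen = max2(2, 16) = 16
  config.gen = sub(16, 32) = -16

Second demand — change propagation:
  core.gen: re-runs because index.txt [8]->[-3, -1, -5, -2, -7]; new result [-7, -2, -5, -1, -3].
  report.gen: re-runs because index.txt [8]->[-3, -1, -5, -2, -7]; new result [-7, -2, -5, -1, -3].
  trace.gen: re-runs because report.gen [8]->[-7, -2, -5, -1, -3]; core.gen [8]->[-7, -2, -5, -1, -3]; new result [-7, -2, -5, -1, -3, -7, -2, -5, -1, -3].
  omega.gen: re-runs because trace.gen [8, 8]->[-7, -2, -5, -1, -3, -7, -2, -5, -1, -3]; new result -36.
  probe.gen: re-runs because omega.gen 16->-36; new result 4.
  fold.gen: re-runs because omega.gen 16->-36; probe.gen 16->4; new result -36.
  link.gen: re-runs because omega.gen 16->-36; probe.gen 16->4; new result -32.
  north.gen: re-runs because fold.gen 16->-36; new result 2.
  config.gen: re-runs because north.gen 16->2; link.gen 32->-32; new result 34.

Run set: config.gen, core.gen, fold.gen, link.gen, north.gen, omega.gen, probe.gen, report.gen, trace.gen (9 run).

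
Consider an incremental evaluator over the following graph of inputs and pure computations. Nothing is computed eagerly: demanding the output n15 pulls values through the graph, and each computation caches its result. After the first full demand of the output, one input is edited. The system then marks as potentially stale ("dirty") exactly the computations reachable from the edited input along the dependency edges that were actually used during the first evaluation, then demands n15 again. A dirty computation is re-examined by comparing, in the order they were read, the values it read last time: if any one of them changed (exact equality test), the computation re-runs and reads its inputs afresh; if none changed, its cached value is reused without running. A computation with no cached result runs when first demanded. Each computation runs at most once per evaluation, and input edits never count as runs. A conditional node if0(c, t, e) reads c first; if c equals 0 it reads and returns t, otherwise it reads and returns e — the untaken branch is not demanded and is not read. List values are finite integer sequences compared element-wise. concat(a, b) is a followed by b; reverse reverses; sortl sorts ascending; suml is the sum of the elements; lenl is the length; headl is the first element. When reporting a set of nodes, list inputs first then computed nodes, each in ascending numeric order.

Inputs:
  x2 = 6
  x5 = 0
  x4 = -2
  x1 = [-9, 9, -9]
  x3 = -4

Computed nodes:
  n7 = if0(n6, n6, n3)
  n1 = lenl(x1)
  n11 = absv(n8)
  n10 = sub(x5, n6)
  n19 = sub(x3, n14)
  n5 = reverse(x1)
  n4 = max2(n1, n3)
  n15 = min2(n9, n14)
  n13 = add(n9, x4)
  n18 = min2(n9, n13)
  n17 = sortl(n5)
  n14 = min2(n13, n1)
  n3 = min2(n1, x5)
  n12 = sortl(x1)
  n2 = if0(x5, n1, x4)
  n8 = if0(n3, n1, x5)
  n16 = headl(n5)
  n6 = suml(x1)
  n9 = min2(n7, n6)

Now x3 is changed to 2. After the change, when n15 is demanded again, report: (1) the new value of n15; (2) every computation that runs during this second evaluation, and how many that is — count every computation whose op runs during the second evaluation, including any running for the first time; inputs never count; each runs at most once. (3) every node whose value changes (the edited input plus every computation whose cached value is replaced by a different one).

n15 now evaluates to -11.
Run set: none (0 run).
Changed values: x3.
The important point: nothing the output needs ever reads x3, so the edit is invisible to it.

Initial pass — values computed on the first demand:
  n1 = lenl([-9, 9, -9]) = 3
  n3 = min2(3, 0) = 0
  n6 = suml([-9, 9, -9]) = -9
  n7 = if0(n6=-9 -> else branch n3) = 0
  n9 = min2(0, -9) = -9
  n13 = add(-9, -2) = -11
  n14 = min2(-11, 3) = -11
  n15 = min2(-9, -11) = -11

Second demand — change propagation:
  no demanded computation ever read x3, so the edit dirties nothing and nothing runs.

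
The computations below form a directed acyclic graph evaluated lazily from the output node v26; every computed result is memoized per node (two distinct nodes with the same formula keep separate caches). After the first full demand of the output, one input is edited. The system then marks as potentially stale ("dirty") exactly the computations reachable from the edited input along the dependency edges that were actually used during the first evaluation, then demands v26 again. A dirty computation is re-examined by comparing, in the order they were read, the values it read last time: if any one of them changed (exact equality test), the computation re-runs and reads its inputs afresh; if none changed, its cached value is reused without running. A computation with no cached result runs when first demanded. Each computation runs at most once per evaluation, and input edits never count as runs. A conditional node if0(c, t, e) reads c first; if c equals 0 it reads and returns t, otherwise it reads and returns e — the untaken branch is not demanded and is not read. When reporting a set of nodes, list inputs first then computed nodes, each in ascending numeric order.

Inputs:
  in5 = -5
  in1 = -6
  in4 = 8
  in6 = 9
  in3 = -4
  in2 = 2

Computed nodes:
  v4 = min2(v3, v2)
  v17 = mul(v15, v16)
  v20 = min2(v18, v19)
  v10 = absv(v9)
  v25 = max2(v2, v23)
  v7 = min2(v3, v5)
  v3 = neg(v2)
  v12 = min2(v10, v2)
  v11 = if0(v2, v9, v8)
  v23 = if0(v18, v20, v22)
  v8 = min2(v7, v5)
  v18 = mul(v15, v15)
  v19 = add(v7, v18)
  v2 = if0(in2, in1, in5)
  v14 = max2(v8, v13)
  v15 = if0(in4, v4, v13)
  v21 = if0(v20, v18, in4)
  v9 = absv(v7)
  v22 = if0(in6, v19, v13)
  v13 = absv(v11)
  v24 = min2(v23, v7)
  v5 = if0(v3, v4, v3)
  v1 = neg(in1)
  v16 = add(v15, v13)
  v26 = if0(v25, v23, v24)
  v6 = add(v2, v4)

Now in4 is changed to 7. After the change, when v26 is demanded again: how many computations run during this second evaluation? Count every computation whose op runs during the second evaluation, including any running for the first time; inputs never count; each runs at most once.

First demand of the output computes:
  v2 = if0(in2=2 -> else branch in5) = -5
  v3 = neg(-5) = 5
  v5 = if0(v3=5 -> else branch v3) = 5
  v7 = min2(5, 5) = 5
  v8 = min2(5, 5) = 5
  v11 = if0(v2=-5 -> else branch v8) = 5
  v13 = absv(5) = 5
  v15 = if0(in4=8 -> else branch v13) = 5
  v18 = mul(5, 5) = 25
  v22 = if0(in6=9 -> else branch v13) = 5
  v23 = if0(v18=25 -> else branch v22) = 5
  v24 = min2(5, 5) = 5
  v25 = max2(-5, 5) = 5
  v26 = if0(v25=5 -> else branch v24) = 5

After the edit, cleaning proceeds:
  v15: a read changed (in4 8->7) — executes, giving 5 — identical to its old value.
  v18: dirty, but its reads are unchanged (v15 unchanged, v15 unchanged); cached 25 stands.
  v23: dirty, but its reads are unchanged (v18 unchanged, v22 unchanged); cached 5 stands.
  v24: dirty, but its reads are unchanged (v23 unchanged, v7 unchanged); cached 5 stands.
  v25: dirty, but its reads are unchanged (v2 unchanged, v23 unchanged); cached 5 stands.
  v26: dirty, but its reads are unchanged (v25 unchanged, v24 unchanged); cached 5 stands.

Note the absorption at v15: it re-runs yet its value is the same, leaving the output's value untouched.

1 computations run: v15.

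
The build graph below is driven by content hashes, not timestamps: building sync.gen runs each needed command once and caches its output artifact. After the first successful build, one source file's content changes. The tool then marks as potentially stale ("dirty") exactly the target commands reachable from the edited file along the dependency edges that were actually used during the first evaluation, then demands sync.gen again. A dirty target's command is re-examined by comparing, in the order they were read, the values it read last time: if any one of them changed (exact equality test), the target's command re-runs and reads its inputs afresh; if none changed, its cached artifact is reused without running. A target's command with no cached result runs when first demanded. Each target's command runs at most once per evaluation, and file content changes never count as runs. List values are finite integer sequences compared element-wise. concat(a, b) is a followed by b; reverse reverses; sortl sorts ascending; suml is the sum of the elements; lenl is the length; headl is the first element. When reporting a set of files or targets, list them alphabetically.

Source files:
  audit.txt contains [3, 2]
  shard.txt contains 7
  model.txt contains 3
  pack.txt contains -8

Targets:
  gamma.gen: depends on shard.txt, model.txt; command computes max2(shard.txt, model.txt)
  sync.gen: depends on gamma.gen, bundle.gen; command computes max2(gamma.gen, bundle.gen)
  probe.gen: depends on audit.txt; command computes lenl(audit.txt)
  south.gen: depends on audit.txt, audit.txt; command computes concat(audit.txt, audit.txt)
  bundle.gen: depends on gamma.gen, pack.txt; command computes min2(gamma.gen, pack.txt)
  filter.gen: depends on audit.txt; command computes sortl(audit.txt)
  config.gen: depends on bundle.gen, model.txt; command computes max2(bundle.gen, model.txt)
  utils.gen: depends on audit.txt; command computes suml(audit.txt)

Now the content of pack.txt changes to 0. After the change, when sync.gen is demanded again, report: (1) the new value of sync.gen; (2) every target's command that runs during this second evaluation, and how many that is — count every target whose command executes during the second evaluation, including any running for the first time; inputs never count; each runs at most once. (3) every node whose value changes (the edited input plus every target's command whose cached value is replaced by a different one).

Initial pass — values computed on the first demand:
  gamma.gen = max2(7, 3) = 7
  bundle.gen = min2(7, -8) = -8
  sync.gen = max2(7, -8) = 7

Second demand — change propagation:
  bundle.gen: re-runs because pack.txt -8->0; new result 0.
  sync.gen: re-runs because bundle.gen -8->0; new result 7 (unchanged).

sync.gen now evaluates to 7.
Run set: bundle.gen, sync.gen (2 run).
Changed values: bundle.gen, pack.txt.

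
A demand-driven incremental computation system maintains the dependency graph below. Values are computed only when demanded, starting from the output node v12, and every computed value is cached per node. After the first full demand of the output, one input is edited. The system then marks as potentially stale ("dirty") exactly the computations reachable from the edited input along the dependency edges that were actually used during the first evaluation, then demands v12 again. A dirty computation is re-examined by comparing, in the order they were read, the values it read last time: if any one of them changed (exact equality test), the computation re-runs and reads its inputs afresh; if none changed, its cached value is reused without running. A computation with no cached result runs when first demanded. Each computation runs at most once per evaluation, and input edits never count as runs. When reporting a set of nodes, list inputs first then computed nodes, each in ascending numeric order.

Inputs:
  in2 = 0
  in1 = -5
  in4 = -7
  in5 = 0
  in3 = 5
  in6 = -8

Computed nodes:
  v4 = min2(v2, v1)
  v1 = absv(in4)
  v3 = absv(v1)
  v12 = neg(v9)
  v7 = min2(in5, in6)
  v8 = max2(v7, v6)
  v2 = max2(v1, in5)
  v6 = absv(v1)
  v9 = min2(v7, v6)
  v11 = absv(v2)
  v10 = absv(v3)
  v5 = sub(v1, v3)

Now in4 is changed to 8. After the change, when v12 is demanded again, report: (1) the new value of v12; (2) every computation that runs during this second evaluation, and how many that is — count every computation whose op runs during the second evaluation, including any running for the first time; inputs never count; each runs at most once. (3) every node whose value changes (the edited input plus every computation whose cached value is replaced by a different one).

First evaluation (everything demanded from the output):
  v1 = absv(-7) = 7
  v6 = absv(7) = 7
  v7 = min2(0, -8) = -8
  v9 = min2(-8, 7) = -8
  v12 = neg(-8) = 8

Propagation after the edit:
  v1: runs — in4 -7->8; result 8.
  v6: runs — v1 7->8; result 8.
  v9: runs — v6 7->8; result -8 (same value as before).
  v12: checked — values it read are unchanged (v9 unchanged); reused cached 8 without running.

Key observation: the change is absorbed at v9 — it re-runs but produces the same value, and the output's value is unchanged.

New value of v12: 8.
Computations that run: v1, v6, v9 — 3 in total.
Values that change: in4, v1, v6.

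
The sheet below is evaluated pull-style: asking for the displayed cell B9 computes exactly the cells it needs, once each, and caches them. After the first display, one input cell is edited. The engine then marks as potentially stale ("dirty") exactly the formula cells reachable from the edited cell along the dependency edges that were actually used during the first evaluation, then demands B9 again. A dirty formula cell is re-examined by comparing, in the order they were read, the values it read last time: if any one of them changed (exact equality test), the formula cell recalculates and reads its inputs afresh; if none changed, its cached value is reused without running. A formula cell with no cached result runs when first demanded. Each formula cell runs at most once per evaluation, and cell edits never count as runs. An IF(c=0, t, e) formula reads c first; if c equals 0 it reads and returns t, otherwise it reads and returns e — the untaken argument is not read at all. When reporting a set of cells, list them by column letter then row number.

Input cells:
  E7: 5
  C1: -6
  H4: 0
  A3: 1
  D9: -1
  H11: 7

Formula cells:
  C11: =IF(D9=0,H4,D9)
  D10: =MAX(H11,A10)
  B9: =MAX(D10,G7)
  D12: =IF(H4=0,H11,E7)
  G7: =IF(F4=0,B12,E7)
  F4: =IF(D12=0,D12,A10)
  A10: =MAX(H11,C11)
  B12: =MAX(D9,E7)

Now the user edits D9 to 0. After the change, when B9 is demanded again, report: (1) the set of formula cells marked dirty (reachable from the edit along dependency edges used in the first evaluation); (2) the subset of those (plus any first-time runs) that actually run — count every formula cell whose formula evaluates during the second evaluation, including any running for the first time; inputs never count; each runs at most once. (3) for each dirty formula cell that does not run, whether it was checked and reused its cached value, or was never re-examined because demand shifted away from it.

The edit dirties: A10, B9, C11, D10, F4, G7.
2 formula cells run: A10, C11.
Cache hits after checking: B9, D10, F4, G7.
Note the absorption at A10: it re-runs yet its value is the same, leaving the output's value untouched.

First demand of the output computes:
  C11 = IF(D9=0: D9=-1 -> else branch D9) = -1
  A10 = MAX(7, -1) = 7
  D10 = MAX(7, 7) = 7
  D12 = IF(H4=0: H4=0 -> then branch H11) = 7
  F4 = IF(D12=0: D12=7 -> else branch A10) = 7
  G7 = IF(F4=0: F4=7 -> else branch E7) = 5
  B9 = MAX(7, 5) = 7

After the edit, cleaning proceeds:
  C11: a read changed (D9 -1->0; D9 -1->0) — executes, giving 0.
  A10: a read changed (C11 -1->0) — executes, giving 7 — identical to its old value.
  D10: dirty, but its reads are unchanged (H11 unchanged, A10 unchanged); cached 7 stands.
  F4: dirty, but its reads are unchanged (D12 unchanged, A10 unchanged); cached 7 stands.
  G7: dirty, but its reads are unchanged (F4 unchanged, E7 unchanged); cached 5 stands.
  B9: dirty, but its reads are unchanged (D10 unchanged, G7 unchanged); cached 7 stands.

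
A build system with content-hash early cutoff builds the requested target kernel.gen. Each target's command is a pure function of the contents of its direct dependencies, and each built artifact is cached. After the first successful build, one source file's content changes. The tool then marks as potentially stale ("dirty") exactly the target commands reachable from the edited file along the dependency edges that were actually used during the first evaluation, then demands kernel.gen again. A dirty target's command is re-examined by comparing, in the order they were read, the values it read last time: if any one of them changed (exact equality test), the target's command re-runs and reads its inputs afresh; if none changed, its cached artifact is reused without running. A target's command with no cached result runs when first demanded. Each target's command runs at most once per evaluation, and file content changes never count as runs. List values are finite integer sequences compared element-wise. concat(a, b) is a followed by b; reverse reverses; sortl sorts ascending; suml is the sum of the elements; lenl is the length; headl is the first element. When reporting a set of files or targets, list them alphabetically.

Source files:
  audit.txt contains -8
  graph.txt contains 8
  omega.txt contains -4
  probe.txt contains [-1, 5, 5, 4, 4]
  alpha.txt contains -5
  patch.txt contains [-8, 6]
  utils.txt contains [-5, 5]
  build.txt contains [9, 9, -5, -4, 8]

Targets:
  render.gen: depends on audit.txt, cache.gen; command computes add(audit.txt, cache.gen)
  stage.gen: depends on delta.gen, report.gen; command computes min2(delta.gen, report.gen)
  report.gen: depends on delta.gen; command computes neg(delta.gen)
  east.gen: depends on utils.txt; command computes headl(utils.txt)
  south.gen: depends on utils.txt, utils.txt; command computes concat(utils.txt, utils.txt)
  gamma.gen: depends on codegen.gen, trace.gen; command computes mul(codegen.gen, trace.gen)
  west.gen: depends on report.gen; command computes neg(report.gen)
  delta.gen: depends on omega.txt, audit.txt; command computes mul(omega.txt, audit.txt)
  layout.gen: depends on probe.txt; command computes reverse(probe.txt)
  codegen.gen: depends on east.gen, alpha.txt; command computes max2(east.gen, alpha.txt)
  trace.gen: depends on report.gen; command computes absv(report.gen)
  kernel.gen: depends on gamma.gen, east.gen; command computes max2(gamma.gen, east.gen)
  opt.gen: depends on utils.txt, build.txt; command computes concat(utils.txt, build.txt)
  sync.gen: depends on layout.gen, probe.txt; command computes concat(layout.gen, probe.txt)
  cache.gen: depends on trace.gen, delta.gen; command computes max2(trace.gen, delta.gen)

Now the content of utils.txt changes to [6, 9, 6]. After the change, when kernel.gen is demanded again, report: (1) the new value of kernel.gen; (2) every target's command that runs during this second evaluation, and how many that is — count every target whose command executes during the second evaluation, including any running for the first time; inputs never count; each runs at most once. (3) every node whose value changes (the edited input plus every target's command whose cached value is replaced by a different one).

New value of kernel.gen: 192.
Target commands that run: codegen.gen, east.gen, gamma.gen, kernel.gen — 4 in total.
Values that change: codegen.gen, east.gen, gamma.gen, kernel.gen, utils.txt.

First evaluation (everything demanded from the output):
  delta.gen = mul(-4, -8) = 32
  east.gen = headl([-5, 5]) = -5
  codegen.gen = max2(-5, -5) = -5
  report.gen = neg(32) = -32
  trace.gen = absv(-32) = 32
  gamma.gen = mul(-5, 32) = -160
  kernel.gen = max2(-160, -5) = -5

Propagation after the edit:
  east.gen: runs — utils.txt [-5, 5]->[6, 9, 6]; result 6.
  codegen.gen: runs — east.gen -5->6; result 6.
  gamma.gen: runs — codegen.gen -5->6; result 192.
  kernel.gen: runs — gamma.gen -160->192; east.gen -5->6; result 192.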